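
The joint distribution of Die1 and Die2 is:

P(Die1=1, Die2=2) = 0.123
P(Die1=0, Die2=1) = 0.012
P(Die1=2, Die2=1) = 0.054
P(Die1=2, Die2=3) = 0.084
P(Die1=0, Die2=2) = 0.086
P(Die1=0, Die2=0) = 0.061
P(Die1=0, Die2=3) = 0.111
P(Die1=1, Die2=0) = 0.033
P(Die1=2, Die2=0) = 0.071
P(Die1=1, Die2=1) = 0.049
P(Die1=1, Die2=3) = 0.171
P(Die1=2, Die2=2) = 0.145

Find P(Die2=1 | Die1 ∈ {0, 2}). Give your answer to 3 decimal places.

P(Die1=0) = 0.061 + 0.012 + 0.086 + 0.111 = 0.270.
P(Die1=2) = 0.071 + 0.054 + 0.145 + 0.084 = 0.354.
P(Die1 ∈ {0, 2}) = 0.270 + 0.354 = 0.624; P(Die2=1, Die1 ∈ {0, 2}) = 0.012 + 0.054 = 0.066.
P(Die2=1 | Die1 ∈ {0, 2}) = 0.066/0.624 = 0.106.

0.106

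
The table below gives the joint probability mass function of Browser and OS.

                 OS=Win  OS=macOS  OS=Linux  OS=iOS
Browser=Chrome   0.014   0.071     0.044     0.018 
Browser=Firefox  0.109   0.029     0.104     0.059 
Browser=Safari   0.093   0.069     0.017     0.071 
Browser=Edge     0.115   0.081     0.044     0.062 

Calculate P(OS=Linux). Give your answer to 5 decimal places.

P(OS=Linux) = 0.044 + 0.104 + 0.017 + 0.044 = 0.209.

0.20900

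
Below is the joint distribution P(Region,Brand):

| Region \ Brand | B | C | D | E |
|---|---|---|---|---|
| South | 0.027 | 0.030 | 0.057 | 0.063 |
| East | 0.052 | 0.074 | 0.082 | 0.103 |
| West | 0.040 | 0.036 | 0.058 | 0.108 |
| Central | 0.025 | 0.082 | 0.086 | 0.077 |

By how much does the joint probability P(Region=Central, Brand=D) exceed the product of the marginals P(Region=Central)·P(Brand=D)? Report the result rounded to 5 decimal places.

0.00959

P(Region=Central) = 0.025 + 0.082 + 0.086 + 0.077 = 0.270.
P(Brand=D) = 0.057 + 0.082 + 0.058 + 0.086 = 0.283.
P(Region=Central, Brand=D) − P(Region=Central)P(Brand=D) = 0.086 − 0.270×0.283 = 0.00959.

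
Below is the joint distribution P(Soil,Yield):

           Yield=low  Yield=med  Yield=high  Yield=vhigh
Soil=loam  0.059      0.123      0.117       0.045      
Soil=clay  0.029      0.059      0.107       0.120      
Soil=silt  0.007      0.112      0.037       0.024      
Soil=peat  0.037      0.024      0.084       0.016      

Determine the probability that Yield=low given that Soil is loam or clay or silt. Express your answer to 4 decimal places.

P(Soil=loam) = 0.059 + 0.123 + 0.117 + 0.045 = 0.344.
P(Soil=clay) = 0.029 + 0.059 + 0.107 + 0.120 = 0.315.
P(Soil=silt) = 0.007 + 0.112 + 0.037 + 0.024 = 0.180.
P(Soil ∈ {loam, clay, silt}) = 0.344 + 0.315 + 0.180 = 0.839; P(Yield=low, Soil ∈ {loam, clay, silt}) = 0.059 + 0.029 + 0.007 = 0.095.
P(Yield=low | Soil ∈ {loam, clay, silt}) = 0.095/0.839 = 0.1132.

0.1132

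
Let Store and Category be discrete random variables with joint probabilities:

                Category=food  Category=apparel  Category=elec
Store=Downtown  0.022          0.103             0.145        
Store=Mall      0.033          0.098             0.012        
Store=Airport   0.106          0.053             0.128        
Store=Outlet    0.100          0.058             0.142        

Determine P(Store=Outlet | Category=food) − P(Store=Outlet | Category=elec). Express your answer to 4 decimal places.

P(Category=food) = 0.022 + 0.033 + 0.106 + 0.100 = 0.261; P(Store=Outlet | Category=food) = 0.100/0.261 = 0.38314.
P(Category=elec) = 0.145 + 0.012 + 0.128 + 0.142 = 0.427; P(Store=Outlet | Category=elec) = 0.142/0.427 = 0.33255.
Difference = 0.0506.

0.0506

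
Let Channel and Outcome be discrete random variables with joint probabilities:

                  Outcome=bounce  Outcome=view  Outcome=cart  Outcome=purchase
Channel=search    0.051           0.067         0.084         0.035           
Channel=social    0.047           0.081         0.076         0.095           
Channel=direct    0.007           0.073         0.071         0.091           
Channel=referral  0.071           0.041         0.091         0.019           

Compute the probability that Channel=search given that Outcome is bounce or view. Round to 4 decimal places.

P(Outcome=bounce) = 0.051 + 0.047 + 0.007 + 0.071 = 0.176.
P(Outcome=view) = 0.067 + 0.081 + 0.073 + 0.041 = 0.262.
P(Outcome ∈ {bounce, view}) = 0.176 + 0.262 = 0.438; P(Channel=search, Outcome ∈ {bounce, view}) = 0.051 + 0.067 = 0.118.
P(Channel=search | Outcome ∈ {bounce, view}) = 0.118/0.438 = 0.2694.

0.2694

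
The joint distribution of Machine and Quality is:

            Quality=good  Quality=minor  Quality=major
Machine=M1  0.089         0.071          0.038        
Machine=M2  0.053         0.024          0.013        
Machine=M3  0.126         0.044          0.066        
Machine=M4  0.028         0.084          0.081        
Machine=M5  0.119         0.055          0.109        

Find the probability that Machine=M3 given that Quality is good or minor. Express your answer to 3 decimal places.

P(Quality=good) = 0.089 + 0.053 + 0.126 + 0.028 + 0.119 = 0.415.
P(Quality=minor) = 0.071 + 0.024 + 0.044 + 0.084 + 0.055 = 0.278.
P(Quality ∈ {good, minor}) = 0.415 + 0.278 = 0.693; P(Machine=M3, Quality ∈ {good, minor}) = 0.126 + 0.044 = 0.170.
P(Machine=M3 | Quality ∈ {good, minor}) = 0.170/0.693 = 0.245.

0.245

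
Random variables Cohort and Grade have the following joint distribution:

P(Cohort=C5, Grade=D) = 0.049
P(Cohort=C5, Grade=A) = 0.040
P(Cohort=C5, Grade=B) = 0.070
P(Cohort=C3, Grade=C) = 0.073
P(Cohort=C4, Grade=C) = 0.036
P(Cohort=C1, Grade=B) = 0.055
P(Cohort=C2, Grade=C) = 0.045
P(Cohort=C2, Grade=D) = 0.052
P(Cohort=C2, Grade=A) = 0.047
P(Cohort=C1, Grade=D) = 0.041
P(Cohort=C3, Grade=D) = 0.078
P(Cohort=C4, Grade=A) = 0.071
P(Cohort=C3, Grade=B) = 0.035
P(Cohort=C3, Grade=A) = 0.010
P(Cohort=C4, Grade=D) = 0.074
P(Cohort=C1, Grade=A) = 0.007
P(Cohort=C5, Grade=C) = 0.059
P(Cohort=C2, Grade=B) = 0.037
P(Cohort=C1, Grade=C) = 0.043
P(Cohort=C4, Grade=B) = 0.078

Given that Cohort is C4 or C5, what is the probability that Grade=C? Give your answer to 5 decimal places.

0.19916

P(Cohort=C4) = 0.071 + 0.078 + 0.036 + 0.074 = 0.259.
P(Cohort=C5) = 0.040 + 0.070 + 0.059 + 0.049 = 0.218.
P(Cohort ∈ {C4, C5}) = 0.259 + 0.218 = 0.477; P(Grade=C, Cohort ∈ {C4, C5}) = 0.036 + 0.059 = 0.095.
P(Grade=C | Cohort ∈ {C4, C5}) = 0.095/0.477 = 0.19916.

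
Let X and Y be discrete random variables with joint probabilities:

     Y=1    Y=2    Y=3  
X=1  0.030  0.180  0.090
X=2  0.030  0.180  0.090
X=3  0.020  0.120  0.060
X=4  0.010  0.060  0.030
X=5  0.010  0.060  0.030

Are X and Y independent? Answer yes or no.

Every cell satisfies P(X,Y) = P(X)·P(Y). For instance P(X=5) = 0.100, P(Y=1) = 0.100, and 0.100×0.100 = 0.010 matches the joint entry. So X and Y are independent.

yes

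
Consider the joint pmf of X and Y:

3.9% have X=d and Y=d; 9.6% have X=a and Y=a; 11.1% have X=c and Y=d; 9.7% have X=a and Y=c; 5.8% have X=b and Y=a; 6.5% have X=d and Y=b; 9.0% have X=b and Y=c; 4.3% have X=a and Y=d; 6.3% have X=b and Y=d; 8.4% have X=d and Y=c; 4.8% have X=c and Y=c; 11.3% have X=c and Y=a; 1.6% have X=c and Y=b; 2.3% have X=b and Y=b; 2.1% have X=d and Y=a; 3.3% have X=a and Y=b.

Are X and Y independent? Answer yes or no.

P(X=c) = 0.288 and P(Y=c) = 0.319, so their product is 0.09187, but P(X=c, Y=c) = 0.048. Since these differ, X and Y are not independent.

no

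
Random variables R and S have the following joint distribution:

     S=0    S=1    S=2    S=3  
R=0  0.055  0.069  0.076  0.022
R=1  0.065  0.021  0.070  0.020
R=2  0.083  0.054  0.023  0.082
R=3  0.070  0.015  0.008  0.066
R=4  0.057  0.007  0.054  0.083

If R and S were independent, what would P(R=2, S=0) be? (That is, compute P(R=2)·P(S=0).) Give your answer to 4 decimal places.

P(R=2) = 0.083 + 0.054 + 0.023 + 0.082 = 0.242.
P(S=0) = 0.055 + 0.065 + 0.083 + 0.070 + 0.057 = 0.330.
Product: 0.242 × 0.330 = 0.0799.

0.0799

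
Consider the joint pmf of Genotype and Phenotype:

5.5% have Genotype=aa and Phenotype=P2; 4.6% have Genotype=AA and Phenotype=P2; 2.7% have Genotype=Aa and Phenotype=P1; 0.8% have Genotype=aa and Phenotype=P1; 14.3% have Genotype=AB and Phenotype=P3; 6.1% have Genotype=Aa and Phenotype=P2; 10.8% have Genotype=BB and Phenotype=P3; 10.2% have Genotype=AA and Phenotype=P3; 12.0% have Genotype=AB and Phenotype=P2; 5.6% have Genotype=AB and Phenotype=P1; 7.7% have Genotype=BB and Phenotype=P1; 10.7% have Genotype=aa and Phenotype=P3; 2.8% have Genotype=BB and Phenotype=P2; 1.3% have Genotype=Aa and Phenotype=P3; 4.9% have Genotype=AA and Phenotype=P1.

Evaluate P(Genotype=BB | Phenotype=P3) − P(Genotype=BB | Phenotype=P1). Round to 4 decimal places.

-0.1265

P(Phenotype=P3) = 0.102 + 0.013 + 0.107 + 0.143 + 0.108 = 0.473; P(Genotype=BB | Phenotype=P3) = 0.108/0.473 = 0.22833.
P(Phenotype=P1) = 0.049 + 0.027 + 0.008 + 0.056 + 0.077 = 0.217; P(Genotype=BB | Phenotype=P1) = 0.077/0.217 = 0.35484.
Difference = -0.1265.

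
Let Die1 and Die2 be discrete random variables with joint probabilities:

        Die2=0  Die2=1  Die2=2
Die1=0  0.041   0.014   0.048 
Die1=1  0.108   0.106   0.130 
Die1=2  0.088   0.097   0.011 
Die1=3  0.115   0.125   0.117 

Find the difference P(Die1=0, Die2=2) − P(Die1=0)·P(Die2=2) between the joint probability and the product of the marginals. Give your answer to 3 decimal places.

0.016

P(Die1=0) = 0.041 + 0.014 + 0.048 = 0.103.
P(Die2=2) = 0.048 + 0.130 + 0.011 + 0.117 = 0.306.
P(Die1=0, Die2=2) − P(Die1=0)P(Die2=2) = 0.048 − 0.103×0.306 = 0.016.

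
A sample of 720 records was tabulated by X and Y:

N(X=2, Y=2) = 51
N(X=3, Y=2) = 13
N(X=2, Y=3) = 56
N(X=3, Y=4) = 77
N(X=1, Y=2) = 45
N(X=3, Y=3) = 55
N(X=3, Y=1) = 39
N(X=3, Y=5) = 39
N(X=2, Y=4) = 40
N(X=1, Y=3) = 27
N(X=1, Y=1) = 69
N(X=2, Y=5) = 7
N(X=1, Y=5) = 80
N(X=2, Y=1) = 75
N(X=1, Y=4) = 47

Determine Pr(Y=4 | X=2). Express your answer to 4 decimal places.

0.1747

Total with X=2: 75 + 51 + 56 + 40 + 7 = 229.
P(Y=4 | X=2) = 40/229 = 0.1747.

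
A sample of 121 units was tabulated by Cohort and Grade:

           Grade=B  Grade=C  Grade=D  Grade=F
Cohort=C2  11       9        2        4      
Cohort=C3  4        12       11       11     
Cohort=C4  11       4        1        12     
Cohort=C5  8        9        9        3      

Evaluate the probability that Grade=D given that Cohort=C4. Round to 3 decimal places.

0.036

Total with Cohort=C4: 11 + 4 + 1 + 12 = 28.
P(Grade=D | Cohort=C4) = 1/28 = 0.036.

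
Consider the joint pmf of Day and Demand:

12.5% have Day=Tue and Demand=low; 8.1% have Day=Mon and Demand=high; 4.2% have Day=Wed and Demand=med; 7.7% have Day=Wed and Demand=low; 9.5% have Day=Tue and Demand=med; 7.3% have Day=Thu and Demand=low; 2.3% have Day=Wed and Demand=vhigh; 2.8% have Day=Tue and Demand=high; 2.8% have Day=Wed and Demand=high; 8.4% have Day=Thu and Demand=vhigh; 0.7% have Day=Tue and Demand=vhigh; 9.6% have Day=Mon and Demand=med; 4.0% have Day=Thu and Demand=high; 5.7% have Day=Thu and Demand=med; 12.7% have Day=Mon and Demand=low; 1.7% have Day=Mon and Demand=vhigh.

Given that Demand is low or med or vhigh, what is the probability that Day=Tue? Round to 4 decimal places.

P(Demand=low) = 0.127 + 0.125 + 0.077 + 0.073 = 0.402.
P(Demand=med) = 0.096 + 0.095 + 0.042 + 0.057 = 0.290.
P(Demand=vhigh) = 0.017 + 0.007 + 0.023 + 0.084 = 0.131.
P(Demand ∈ {low, med, vhigh}) = 0.402 + 0.290 + 0.131 = 0.823; P(Day=Tue, Demand ∈ {low, med, vhigh}) = 0.125 + 0.095 + 0.007 = 0.227.
P(Day=Tue | Demand ∈ {low, med, vhigh}) = 0.227/0.823 = 0.2758.

0.2758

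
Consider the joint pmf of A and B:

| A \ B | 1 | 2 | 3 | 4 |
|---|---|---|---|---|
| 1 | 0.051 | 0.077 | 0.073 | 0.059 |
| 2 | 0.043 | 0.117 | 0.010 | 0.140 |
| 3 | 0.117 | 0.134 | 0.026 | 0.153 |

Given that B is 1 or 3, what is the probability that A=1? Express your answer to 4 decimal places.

P(B=1) = 0.051 + 0.043 + 0.117 = 0.211.
P(B=3) = 0.073 + 0.010 + 0.026 = 0.109.
P(B ∈ {1, 3}) = 0.211 + 0.109 = 0.320; P(A=1, B ∈ {1, 3}) = 0.051 + 0.073 = 0.124.
P(A=1 | B ∈ {1, 3}) = 0.124/0.320 = 0.3875.

0.3875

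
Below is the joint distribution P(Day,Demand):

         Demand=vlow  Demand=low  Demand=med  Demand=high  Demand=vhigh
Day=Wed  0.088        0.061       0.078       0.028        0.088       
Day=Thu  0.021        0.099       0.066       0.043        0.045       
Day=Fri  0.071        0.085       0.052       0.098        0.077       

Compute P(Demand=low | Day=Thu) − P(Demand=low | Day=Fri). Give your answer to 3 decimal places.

0.139

P(Day=Thu) = 0.021 + 0.099 + 0.066 + 0.043 + 0.045 = 0.274; P(Demand=low | Day=Thu) = 0.099/0.274 = 0.3613.
P(Day=Fri) = 0.071 + 0.085 + 0.052 + 0.098 + 0.077 = 0.383; P(Demand=low | Day=Fri) = 0.085/0.383 = 0.2219.
Difference = 0.139.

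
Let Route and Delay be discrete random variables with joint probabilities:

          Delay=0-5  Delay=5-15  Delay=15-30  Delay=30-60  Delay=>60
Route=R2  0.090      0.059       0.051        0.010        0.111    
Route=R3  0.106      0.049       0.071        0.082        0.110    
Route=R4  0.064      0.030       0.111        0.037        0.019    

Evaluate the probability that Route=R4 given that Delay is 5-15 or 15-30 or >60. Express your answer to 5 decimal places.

P(Delay=5-15) = 0.059 + 0.049 + 0.030 = 0.138.
P(Delay=15-30) = 0.051 + 0.071 + 0.111 = 0.233.
P(Delay=>60) = 0.111 + 0.110 + 0.019 = 0.240.
P(Delay ∈ {5-15, 15-30, >60}) = 0.138 + 0.233 + 0.240 = 0.611; P(Route=R4, Delay ∈ {5-15, 15-30, >60}) = 0.030 + 0.111 + 0.019 = 0.160.
P(Route=R4 | Delay ∈ {5-15, 15-30, >60}) = 0.160/0.611 = 0.26187.

0.26187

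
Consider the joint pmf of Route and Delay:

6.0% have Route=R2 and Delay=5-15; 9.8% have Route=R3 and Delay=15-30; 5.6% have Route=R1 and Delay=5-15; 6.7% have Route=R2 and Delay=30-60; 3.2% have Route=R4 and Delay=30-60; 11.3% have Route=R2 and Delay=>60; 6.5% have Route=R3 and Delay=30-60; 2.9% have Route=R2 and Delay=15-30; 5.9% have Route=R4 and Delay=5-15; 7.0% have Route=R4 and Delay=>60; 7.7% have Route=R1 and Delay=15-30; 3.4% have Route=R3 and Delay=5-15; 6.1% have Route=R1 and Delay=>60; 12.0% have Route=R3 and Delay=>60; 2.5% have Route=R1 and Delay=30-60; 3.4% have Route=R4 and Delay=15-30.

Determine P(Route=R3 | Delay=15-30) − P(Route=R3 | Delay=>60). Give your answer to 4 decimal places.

P(Delay=15-30) = 0.077 + 0.029 + 0.098 + 0.034 = 0.238; P(Route=R3 | Delay=15-30) = 0.098/0.238 = 0.41176.
P(Delay=>60) = 0.061 + 0.113 + 0.120 + 0.070 = 0.364; P(Route=R3 | Delay=>60) = 0.120/0.364 = 0.32967.
Difference = 0.0821.

0.0821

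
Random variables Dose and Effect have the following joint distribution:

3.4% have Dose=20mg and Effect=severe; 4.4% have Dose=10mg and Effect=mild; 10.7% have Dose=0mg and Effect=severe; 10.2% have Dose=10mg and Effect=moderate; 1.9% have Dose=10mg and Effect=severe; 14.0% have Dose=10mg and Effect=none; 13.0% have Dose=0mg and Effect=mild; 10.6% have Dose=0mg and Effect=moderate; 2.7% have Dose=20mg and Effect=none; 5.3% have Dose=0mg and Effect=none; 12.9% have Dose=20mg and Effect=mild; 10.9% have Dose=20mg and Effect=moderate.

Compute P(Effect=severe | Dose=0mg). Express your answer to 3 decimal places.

P(Dose=0mg) = 0.053 + 0.130 + 0.106 + 0.107 = 0.396.
P(Effect=severe | Dose=0mg) = 0.107/0.396 = 0.270.

0.270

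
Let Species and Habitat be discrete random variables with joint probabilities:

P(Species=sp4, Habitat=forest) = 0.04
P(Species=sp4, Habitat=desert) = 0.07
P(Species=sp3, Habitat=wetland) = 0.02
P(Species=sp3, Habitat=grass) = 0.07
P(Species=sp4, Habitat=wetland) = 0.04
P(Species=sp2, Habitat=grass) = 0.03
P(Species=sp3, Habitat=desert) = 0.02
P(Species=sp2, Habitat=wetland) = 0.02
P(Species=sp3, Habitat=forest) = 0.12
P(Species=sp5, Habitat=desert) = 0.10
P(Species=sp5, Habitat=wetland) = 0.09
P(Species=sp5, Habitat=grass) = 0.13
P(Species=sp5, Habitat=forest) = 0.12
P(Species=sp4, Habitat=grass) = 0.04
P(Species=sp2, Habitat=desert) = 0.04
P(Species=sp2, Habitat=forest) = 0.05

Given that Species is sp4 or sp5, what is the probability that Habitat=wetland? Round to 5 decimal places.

P(Species=sp4) = 0.04 + 0.04 + 0.04 + 0.07 = 0.19.
P(Species=sp5) = 0.12 + 0.13 + 0.09 + 0.10 = 0.44.
P(Species ∈ {sp4, sp5}) = 0.19 + 0.44 = 0.63; P(Habitat=wetland, Species ∈ {sp4, sp5}) = 0.04 + 0.09 = 0.13.
P(Habitat=wetland | Species ∈ {sp4, sp5}) = 0.13/0.63 = 0.20635.

0.20635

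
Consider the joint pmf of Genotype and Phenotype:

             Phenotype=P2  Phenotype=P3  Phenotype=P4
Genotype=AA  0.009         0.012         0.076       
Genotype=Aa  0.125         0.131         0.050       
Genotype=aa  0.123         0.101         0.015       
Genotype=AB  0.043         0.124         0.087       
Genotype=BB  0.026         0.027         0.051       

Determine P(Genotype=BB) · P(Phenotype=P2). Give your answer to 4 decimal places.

P(Genotype=BB) = 0.026 + 0.027 + 0.051 = 0.104.
P(Phenotype=P2) = 0.009 + 0.125 + 0.123 + 0.043 + 0.026 = 0.326.
Product: 0.104 × 0.326 = 0.0339.

0.0339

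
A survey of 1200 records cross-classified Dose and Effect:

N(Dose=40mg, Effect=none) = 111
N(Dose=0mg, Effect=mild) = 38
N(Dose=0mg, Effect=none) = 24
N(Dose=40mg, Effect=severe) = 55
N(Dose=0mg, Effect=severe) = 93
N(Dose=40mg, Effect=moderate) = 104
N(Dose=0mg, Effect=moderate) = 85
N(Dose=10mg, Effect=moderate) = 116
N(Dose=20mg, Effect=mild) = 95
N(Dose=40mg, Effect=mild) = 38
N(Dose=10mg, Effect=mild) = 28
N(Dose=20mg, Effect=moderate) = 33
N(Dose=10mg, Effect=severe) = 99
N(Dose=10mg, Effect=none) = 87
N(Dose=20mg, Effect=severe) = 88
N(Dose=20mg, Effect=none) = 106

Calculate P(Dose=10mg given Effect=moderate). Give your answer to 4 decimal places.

Total with Effect=moderate: 85 + 116 + 33 + 104 = 338.
P(Dose=10mg | Effect=moderate) = 116/338 = 0.3432.

0.3432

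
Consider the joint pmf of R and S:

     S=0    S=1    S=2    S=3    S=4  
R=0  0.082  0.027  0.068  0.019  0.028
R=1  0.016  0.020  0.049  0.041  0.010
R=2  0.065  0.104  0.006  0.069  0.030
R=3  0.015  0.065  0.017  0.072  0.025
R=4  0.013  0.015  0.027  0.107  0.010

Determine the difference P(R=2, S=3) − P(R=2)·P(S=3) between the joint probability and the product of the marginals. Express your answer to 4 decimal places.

-0.0154

P(R=2) = 0.065 + 0.104 + 0.006 + 0.069 + 0.030 = 0.274.
P(S=3) = 0.019 + 0.041 + 0.069 + 0.072 + 0.107 = 0.308.
P(R=2, S=3) − P(R=2)P(S=3) = 0.069 − 0.274×0.308 = -0.0154.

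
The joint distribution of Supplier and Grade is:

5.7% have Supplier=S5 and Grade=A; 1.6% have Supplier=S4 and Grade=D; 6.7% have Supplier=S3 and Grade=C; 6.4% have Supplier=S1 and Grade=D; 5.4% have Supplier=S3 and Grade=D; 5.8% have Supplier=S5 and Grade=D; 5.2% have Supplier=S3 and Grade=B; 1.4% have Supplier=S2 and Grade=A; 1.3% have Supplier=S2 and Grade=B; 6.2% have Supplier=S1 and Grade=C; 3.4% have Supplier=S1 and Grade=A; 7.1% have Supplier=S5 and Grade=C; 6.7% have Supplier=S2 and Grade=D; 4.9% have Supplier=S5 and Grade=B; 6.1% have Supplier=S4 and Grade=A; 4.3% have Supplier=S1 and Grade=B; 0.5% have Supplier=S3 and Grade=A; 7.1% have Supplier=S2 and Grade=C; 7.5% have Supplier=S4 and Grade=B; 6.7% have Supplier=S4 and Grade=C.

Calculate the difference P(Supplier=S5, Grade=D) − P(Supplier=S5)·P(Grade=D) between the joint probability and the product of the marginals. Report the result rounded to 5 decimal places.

P(Supplier=S5) = 0.057 + 0.049 + 0.071 + 0.058 = 0.235.
P(Grade=D) = 0.064 + 0.067 + 0.054 + 0.016 + 0.058 = 0.259.
P(Supplier=S5, Grade=D) − P(Supplier=S5)P(Grade=D) = 0.058 − 0.235×0.259 = -0.00287.

-0.00287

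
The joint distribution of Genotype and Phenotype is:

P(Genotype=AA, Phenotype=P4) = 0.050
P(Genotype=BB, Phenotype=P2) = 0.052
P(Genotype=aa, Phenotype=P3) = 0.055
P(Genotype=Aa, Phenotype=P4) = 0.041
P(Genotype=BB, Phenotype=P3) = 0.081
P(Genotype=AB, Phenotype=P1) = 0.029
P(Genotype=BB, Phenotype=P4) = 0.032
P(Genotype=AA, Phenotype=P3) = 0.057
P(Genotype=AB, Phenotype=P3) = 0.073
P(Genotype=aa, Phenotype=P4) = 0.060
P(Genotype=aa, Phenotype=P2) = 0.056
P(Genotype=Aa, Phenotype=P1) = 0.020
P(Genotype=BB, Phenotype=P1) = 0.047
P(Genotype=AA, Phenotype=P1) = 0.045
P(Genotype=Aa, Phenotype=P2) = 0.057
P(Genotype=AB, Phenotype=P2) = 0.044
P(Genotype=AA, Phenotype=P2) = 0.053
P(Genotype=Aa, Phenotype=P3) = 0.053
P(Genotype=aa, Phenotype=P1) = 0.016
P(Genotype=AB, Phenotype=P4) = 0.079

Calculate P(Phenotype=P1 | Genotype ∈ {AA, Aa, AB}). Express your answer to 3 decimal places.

P(Genotype=AA) = 0.045 + 0.053 + 0.057 + 0.050 = 0.205.
P(Genotype=Aa) = 0.020 + 0.057 + 0.053 + 0.041 = 0.171.
P(Genotype=AB) = 0.029 + 0.044 + 0.073 + 0.079 = 0.225.
P(Genotype ∈ {AA, Aa, AB}) = 0.205 + 0.171 + 0.225 = 0.601; P(Phenotype=P1, Genotype ∈ {AA, Aa, AB}) = 0.045 + 0.020 + 0.029 = 0.094.
P(Phenotype=P1 | Genotype ∈ {AA, Aa, AB}) = 0.094/0.601 = 0.156.

0.156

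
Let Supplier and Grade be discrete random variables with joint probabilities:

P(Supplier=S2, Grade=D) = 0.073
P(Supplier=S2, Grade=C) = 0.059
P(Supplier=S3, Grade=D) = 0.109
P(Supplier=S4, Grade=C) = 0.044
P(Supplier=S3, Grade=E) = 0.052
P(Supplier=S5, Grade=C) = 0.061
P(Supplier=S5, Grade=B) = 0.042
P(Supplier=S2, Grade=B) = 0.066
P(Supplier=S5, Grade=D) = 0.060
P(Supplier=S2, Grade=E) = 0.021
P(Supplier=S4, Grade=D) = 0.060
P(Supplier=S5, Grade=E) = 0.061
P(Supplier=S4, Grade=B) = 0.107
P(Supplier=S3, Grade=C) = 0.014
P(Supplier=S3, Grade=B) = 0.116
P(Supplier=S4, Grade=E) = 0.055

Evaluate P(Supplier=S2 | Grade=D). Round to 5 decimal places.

P(Grade=D) = 0.073 + 0.109 + 0.060 + 0.060 = 0.302.
P(Supplier=S2 | Grade=D) = 0.073/0.302 = 0.24172.

0.24172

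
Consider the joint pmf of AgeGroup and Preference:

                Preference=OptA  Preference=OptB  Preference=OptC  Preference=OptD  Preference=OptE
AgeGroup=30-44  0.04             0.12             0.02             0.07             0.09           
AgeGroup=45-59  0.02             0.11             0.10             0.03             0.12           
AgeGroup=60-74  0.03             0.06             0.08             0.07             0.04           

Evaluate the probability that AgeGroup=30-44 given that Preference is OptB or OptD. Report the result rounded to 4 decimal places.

0.4130

P(Preference=OptB) = 0.12 + 0.11 + 0.06 = 0.29.
P(Preference=OptD) = 0.07 + 0.03 + 0.07 = 0.17.
P(Preference ∈ {OptB, OptD}) = 0.29 + 0.17 = 0.46; P(AgeGroup=30-44, Preference ∈ {OptB, OptD}) = 0.12 + 0.07 = 0.19.
P(AgeGroup=30-44 | Preference ∈ {OptB, OptD}) = 0.19/0.46 = 0.4130.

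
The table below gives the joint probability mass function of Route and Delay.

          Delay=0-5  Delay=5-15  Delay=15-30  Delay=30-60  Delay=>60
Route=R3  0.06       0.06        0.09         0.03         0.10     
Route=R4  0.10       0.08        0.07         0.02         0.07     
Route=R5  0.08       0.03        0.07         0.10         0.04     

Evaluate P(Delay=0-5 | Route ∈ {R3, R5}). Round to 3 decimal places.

0.212

P(Route=R3) = 0.06 + 0.06 + 0.09 + 0.03 + 0.10 = 0.34.
P(Route=R5) = 0.08 + 0.03 + 0.07 + 0.10 + 0.04 = 0.32.
P(Route ∈ {R3, R5}) = 0.34 + 0.32 = 0.66; P(Delay=0-5, Route ∈ {R3, R5}) = 0.06 + 0.08 = 0.14.
P(Delay=0-5 | Route ∈ {R3, R5}) = 0.14/0.66 = 0.212.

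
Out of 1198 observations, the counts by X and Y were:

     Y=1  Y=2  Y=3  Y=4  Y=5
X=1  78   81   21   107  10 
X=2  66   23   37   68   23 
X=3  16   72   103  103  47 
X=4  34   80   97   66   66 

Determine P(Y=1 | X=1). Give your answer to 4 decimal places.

0.2626

Total with X=1: 78 + 81 + 21 + 107 + 10 = 297.
P(Y=1 | X=1) = 78/297 = 0.2626.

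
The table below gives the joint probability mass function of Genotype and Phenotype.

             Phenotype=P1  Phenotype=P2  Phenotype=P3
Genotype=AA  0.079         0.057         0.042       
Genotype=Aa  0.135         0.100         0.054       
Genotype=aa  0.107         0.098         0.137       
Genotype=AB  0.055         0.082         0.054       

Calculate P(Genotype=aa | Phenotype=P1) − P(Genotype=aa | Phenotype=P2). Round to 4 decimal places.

P(Phenotype=P1) = 0.079 + 0.135 + 0.107 + 0.055 = 0.376; P(Genotype=aa | Phenotype=P1) = 0.107/0.376 = 0.28457.
P(Phenotype=P2) = 0.057 + 0.100 + 0.098 + 0.082 = 0.337; P(Genotype=aa | Phenotype=P2) = 0.098/0.337 = 0.29080.
Difference = -0.0062.

-0.0062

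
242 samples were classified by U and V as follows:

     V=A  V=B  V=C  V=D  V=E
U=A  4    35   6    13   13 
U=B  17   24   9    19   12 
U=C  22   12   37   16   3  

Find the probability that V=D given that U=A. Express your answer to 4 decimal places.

0.1831

Total with U=A: 4 + 35 + 6 + 13 + 13 = 71.
P(V=D | U=A) = 13/71 = 0.1831.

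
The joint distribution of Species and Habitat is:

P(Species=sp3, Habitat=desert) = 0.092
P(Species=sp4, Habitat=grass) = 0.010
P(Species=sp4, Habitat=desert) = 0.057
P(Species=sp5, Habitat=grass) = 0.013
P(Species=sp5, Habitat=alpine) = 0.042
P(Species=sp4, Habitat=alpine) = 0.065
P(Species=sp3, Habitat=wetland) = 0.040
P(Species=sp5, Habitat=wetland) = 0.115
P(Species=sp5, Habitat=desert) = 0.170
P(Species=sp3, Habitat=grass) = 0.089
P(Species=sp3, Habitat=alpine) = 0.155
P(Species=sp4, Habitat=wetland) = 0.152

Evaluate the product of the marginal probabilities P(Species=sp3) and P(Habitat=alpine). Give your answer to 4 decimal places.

0.0985

P(Species=sp3) = 0.089 + 0.040 + 0.092 + 0.155 = 0.376.
P(Habitat=alpine) = 0.155 + 0.065 + 0.042 = 0.262.
Product: 0.376 × 0.262 = 0.0985.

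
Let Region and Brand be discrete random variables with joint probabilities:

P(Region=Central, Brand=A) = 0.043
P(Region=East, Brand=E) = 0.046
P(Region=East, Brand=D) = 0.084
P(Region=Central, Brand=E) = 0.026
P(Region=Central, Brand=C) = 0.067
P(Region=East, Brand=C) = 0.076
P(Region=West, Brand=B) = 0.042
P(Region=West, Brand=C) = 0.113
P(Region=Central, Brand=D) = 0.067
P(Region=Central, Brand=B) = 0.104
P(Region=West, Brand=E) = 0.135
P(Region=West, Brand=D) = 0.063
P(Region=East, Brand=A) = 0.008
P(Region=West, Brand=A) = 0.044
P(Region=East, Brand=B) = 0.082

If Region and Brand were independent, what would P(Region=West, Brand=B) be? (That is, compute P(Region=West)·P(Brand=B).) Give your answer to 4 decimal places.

0.0905

P(Region=West) = 0.044 + 0.042 + 0.113 + 0.063 + 0.135 = 0.397.
P(Brand=B) = 0.082 + 0.042 + 0.104 = 0.228.
Product: 0.397 × 0.228 = 0.0905.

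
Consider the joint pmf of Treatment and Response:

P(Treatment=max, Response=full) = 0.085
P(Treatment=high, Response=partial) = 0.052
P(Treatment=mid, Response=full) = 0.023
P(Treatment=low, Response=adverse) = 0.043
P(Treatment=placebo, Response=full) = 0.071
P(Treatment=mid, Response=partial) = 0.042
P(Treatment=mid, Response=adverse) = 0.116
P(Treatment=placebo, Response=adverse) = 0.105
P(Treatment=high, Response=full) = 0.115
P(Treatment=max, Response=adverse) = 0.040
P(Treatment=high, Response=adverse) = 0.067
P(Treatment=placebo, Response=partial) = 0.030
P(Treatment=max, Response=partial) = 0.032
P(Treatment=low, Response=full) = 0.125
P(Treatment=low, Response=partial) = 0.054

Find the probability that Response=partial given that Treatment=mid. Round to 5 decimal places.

0.23204

P(Treatment=mid) = 0.042 + 0.023 + 0.116 = 0.181.
P(Response=partial | Treatment=mid) = 0.042/0.181 = 0.23204.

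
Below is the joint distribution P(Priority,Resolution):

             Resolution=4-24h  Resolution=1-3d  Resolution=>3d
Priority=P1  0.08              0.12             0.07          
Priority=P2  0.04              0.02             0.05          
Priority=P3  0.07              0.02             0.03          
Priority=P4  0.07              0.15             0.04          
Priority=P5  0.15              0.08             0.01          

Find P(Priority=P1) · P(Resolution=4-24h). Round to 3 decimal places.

P(Priority=P1) = 0.08 + 0.12 + 0.07 = 0.27.
P(Resolution=4-24h) = 0.08 + 0.04 + 0.07 + 0.07 + 0.15 = 0.41.
Product: 0.27 × 0.41 = 0.111.

0.111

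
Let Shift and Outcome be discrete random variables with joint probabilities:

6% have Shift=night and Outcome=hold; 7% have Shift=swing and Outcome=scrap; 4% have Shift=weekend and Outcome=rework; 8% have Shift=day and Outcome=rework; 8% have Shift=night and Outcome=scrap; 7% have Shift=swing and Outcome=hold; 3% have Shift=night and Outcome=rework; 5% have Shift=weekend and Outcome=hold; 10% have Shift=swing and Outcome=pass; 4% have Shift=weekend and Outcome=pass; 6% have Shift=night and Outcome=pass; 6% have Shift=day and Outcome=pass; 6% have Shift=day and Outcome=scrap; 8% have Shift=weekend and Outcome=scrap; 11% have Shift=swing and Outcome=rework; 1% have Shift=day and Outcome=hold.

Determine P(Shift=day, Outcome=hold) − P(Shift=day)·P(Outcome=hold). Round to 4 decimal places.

P(Shift=day) = 0.06 + 0.08 + 0.06 + 0.01 = 0.21.
P(Outcome=hold) = 0.01 + 0.07 + 0.06 + 0.05 = 0.19.
P(Shift=day, Outcome=hold) − P(Shift=day)P(Outcome=hold) = 0.01 − 0.21×0.19 = -0.0299.

-0.0299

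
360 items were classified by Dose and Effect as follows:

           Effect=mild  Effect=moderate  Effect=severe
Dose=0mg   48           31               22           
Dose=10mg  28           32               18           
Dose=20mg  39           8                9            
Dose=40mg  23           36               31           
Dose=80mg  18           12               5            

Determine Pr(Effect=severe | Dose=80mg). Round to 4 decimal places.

0.1429

Total with Dose=80mg: 18 + 12 + 5 = 35.
P(Effect=severe | Dose=80mg) = 5/35 = 0.1429.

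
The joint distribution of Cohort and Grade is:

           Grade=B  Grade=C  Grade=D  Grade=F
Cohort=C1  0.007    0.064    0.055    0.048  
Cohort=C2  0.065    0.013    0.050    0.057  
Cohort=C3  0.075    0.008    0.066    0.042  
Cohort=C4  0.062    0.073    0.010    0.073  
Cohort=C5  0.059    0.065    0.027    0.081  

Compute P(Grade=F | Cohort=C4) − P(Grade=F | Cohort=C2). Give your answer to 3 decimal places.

0.027

P(Cohort=C4) = 0.062 + 0.073 + 0.010 + 0.073 = 0.218; P(Grade=F | Cohort=C4) = 0.073/0.218 = 0.3349.
P(Cohort=C2) = 0.065 + 0.013 + 0.050 + 0.057 = 0.185; P(Grade=F | Cohort=C2) = 0.057/0.185 = 0.3081.
Difference = 0.027.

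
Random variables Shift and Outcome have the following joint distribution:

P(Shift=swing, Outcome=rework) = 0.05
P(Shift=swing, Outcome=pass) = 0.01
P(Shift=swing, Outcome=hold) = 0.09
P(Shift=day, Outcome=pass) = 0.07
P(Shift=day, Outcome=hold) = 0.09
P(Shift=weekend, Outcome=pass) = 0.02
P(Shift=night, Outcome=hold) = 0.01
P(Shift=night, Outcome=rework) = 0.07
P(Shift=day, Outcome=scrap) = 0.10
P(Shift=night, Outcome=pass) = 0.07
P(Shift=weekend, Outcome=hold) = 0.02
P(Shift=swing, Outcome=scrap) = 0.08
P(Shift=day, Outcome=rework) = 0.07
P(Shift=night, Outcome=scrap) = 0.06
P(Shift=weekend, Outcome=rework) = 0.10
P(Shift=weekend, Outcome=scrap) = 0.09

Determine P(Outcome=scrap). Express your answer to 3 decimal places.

0.330

P(Outcome=scrap) = 0.10 + 0.08 + 0.06 + 0.09 = 0.33.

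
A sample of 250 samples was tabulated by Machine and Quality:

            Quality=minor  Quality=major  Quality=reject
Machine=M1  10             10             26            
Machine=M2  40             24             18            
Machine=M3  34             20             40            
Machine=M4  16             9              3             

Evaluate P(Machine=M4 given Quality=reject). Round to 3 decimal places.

Total with Quality=reject: 26 + 18 + 40 + 3 = 87.
P(Machine=M4 | Quality=reject) = 3/87 = 0.034.

0.034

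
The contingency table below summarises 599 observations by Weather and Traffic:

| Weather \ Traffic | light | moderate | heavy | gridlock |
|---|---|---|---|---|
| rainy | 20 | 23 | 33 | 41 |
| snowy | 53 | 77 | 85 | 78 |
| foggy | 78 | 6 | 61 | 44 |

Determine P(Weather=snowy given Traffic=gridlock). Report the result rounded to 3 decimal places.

Total with Traffic=gridlock: 41 + 78 + 44 = 163.
P(Weather=snowy | Traffic=gridlock) = 78/163 = 0.479.

0.479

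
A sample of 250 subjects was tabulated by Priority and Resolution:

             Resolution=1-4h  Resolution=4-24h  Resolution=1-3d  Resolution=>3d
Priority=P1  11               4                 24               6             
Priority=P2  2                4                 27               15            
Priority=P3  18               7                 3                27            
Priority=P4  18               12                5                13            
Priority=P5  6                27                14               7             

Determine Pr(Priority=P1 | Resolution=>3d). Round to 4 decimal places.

Total with Resolution=>3d: 6 + 15 + 27 + 13 + 7 = 68.
P(Priority=P1 | Resolution=>3d) = 6/68 = 0.0882.

0.0882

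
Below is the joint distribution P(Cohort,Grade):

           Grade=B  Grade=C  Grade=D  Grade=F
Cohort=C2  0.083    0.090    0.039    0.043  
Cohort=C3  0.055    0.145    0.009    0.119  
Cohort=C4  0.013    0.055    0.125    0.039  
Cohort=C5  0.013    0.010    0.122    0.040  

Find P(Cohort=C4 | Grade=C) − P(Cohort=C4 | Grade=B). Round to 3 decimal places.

0.104

P(Grade=C) = 0.090 + 0.145 + 0.055 + 0.010 = 0.300; P(Cohort=C4 | Grade=C) = 0.055/0.300 = 0.1833.
P(Grade=B) = 0.083 + 0.055 + 0.013 + 0.013 = 0.164; P(Cohort=C4 | Grade=B) = 0.013/0.164 = 0.0793.
Difference = 0.104.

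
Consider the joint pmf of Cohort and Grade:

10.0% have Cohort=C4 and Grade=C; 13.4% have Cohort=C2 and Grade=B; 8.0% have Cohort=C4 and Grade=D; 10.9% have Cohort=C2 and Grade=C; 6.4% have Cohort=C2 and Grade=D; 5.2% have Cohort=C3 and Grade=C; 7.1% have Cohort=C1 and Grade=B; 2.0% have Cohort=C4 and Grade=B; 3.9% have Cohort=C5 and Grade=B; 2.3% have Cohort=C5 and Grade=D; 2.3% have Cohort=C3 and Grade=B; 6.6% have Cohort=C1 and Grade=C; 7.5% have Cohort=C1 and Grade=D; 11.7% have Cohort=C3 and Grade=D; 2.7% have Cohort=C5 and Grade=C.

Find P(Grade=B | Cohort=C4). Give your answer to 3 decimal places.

P(Cohort=C4) = 0.020 + 0.100 + 0.080 = 0.200.
P(Grade=B | Cohort=C4) = 0.020/0.200 = 0.100.

0.100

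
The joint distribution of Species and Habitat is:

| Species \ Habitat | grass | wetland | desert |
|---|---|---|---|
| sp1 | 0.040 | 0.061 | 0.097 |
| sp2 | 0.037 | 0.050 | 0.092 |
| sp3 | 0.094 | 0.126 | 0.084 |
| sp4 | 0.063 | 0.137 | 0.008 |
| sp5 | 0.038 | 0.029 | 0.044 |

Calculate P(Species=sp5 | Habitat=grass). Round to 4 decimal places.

P(Habitat=grass) = 0.040 + 0.037 + 0.094 + 0.063 + 0.038 = 0.272.
P(Species=sp5 | Habitat=grass) = 0.038/0.272 = 0.1397.

0.1397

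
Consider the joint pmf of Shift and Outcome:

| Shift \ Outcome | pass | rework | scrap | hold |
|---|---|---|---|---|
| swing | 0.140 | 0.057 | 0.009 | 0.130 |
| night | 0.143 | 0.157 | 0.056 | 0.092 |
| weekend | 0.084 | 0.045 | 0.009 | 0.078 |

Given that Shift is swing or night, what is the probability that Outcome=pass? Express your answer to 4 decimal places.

0.3610

P(Shift=swing) = 0.140 + 0.057 + 0.009 + 0.130 = 0.336.
P(Shift=night) = 0.143 + 0.157 + 0.056 + 0.092 = 0.448.
P(Shift ∈ {swing, night}) = 0.336 + 0.448 = 0.784; P(Outcome=pass, Shift ∈ {swing, night}) = 0.140 + 0.143 = 0.283.
P(Outcome=pass | Shift ∈ {swing, night}) = 0.283/0.784 = 0.3610.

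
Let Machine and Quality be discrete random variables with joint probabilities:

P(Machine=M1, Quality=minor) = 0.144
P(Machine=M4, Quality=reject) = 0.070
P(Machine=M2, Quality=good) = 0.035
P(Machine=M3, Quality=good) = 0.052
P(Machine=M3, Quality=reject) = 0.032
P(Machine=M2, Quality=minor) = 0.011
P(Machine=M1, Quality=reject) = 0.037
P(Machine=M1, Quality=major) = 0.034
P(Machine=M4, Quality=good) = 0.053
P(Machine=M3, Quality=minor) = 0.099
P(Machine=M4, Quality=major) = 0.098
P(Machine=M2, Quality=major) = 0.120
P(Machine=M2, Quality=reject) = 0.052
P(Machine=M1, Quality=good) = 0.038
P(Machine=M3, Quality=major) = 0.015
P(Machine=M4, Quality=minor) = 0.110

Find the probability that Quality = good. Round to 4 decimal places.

P(Quality=good) = 0.038 + 0.035 + 0.052 + 0.053 = 0.178.

0.1780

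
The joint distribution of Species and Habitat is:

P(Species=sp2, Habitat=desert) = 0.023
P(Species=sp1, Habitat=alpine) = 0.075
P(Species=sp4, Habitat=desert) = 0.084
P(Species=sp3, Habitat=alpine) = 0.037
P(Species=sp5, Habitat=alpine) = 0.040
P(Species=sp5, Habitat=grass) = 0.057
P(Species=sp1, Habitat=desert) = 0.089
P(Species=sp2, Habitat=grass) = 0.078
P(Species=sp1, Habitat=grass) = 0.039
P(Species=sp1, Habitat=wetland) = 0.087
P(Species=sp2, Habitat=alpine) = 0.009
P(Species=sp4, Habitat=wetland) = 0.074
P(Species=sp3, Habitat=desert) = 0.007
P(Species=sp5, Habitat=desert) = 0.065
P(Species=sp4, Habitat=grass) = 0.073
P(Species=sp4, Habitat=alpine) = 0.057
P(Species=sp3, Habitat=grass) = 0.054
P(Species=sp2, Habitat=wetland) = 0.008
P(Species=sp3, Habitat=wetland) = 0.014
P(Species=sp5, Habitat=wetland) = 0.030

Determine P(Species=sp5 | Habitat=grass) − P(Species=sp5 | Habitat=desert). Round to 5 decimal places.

P(Habitat=grass) = 0.039 + 0.078 + 0.054 + 0.073 + 0.057 = 0.301; P(Species=sp5 | Habitat=grass) = 0.057/0.301 = 0.189369.
P(Habitat=desert) = 0.089 + 0.023 + 0.007 + 0.084 + 0.065 = 0.268; P(Species=sp5 | Habitat=desert) = 0.065/0.268 = 0.242537.
Difference = -0.05317.

-0.05317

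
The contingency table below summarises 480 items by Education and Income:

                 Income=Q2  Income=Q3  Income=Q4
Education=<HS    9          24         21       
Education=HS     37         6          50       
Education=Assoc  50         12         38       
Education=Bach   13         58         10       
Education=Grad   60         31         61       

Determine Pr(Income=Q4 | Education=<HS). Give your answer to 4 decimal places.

Total with Education=<HS: 9 + 24 + 21 = 54.
P(Income=Q4 | Education=<HS) = 21/54 = 0.3889.

0.3889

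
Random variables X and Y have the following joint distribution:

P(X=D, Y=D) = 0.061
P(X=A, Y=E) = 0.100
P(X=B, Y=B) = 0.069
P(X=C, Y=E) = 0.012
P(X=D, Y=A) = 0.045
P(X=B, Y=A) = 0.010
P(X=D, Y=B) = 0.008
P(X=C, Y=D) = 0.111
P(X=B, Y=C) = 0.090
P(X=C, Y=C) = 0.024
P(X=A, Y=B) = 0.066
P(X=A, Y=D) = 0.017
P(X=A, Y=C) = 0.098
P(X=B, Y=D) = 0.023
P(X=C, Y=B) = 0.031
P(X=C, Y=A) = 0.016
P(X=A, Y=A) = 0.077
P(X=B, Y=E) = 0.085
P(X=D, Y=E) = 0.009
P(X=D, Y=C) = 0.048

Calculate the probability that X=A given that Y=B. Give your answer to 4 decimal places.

0.3793

P(Y=B) = 0.066 + 0.069 + 0.031 + 0.008 = 0.174.
P(X=A | Y=B) = 0.066/0.174 = 0.3793.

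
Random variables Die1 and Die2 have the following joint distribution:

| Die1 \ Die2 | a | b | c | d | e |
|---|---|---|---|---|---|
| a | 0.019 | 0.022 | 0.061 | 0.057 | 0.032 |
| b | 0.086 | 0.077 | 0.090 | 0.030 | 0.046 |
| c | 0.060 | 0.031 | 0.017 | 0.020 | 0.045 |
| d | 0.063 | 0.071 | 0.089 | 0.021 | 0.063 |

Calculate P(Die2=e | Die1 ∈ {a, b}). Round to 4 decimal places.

P(Die1=a) = 0.019 + 0.022 + 0.061 + 0.057 + 0.032 = 0.191.
P(Die1=b) = 0.086 + 0.077 + 0.090 + 0.030 + 0.046 = 0.329.
P(Die1 ∈ {a, b}) = 0.191 + 0.329 = 0.520; P(Die2=e, Die1 ∈ {a, b}) = 0.032 + 0.046 = 0.078.
P(Die2=e | Die1 ∈ {a, b}) = 0.078/0.520 = 0.1500.

0.1500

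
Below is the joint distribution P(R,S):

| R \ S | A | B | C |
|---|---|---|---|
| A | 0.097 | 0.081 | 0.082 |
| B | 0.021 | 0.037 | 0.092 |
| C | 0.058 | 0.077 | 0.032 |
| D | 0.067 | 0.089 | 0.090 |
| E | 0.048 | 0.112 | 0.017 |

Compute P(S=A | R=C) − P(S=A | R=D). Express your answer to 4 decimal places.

P(R=C) = 0.058 + 0.077 + 0.032 = 0.167; P(S=A | R=C) = 0.058/0.167 = 0.34731.
P(R=D) = 0.067 + 0.089 + 0.090 = 0.246; P(S=A | R=D) = 0.067/0.246 = 0.27236.
Difference = 0.0749.

0.0749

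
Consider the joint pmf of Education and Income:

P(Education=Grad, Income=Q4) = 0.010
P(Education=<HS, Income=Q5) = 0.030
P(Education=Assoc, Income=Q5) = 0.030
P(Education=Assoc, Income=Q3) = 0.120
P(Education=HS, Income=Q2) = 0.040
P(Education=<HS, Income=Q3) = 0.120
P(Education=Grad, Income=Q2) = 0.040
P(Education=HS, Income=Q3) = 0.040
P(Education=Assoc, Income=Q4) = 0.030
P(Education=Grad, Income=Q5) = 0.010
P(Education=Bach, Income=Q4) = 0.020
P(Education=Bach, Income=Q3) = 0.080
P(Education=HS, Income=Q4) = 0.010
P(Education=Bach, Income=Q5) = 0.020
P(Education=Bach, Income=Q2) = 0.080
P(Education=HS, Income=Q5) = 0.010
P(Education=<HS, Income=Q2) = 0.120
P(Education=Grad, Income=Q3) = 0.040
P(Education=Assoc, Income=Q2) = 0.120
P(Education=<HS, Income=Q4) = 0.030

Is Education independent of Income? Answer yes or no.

yes

Every cell satisfies P(Education,Income) = P(Education)·P(Income). For instance P(Education=Grad) = 0.100, P(Income=Q3) = 0.400, and 0.100×0.400 = 0.040 matches the joint entry. So Education and Income are independent.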